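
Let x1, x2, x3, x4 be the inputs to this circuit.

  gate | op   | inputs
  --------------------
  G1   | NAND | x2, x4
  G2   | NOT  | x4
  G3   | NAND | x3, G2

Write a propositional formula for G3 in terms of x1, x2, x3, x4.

x3 NAND NOT x4

G2 = NOT x4
G3 = x3 NAND G2 = x3 NAND NOT x4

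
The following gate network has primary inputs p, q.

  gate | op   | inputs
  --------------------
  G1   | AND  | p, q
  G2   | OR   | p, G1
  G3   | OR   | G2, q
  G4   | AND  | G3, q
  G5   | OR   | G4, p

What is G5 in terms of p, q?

G1 = p AND q
G2 = p OR G1 = p OR (p AND q)
G3 = G2 OR q = (p OR (p AND q)) OR q
G4 = G3 AND q = ((p OR (p AND q)) OR q) AND q
G5 = G4 OR p = (((p OR (p AND q)) OR q) AND q) OR p

(((p OR (p AND q)) OR q) AND q) OR p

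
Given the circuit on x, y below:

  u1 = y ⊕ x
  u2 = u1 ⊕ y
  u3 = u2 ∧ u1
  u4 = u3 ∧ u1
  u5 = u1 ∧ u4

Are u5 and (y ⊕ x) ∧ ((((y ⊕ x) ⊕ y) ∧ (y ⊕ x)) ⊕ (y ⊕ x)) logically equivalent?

u1 = y ⊕ x
u2 = u1 ⊕ y = (y ⊕ x) ⊕ y
u3 = u2 ∧ u1 = ((y ⊕ x) ⊕ y) ∧ (y ⊕ x)
u4 = u3 ∧ u1 = (((y ⊕ x) ⊕ y) ∧ (y ⊕ x)) ∧ (y ⊕ x)
u5 = u1 ∧ u4 = (y ⊕ x) ∧ ((((y ⊕ x) ⊕ y) ∧ (y ⊕ x)) ∧ (y ⊕ x))
At x=0, y=1: circuit gives 0, formula gives 1.

No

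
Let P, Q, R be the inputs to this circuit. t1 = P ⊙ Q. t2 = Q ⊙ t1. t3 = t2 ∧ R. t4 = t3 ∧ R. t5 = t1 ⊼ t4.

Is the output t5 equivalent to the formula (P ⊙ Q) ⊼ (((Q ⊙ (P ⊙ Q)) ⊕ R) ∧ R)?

No

t1 = P ⊙ Q
t2 = Q ⊙ t1 = Q ⊙ (P ⊙ Q)
t3 = t2 ∧ R = (Q ⊙ (P ⊙ Q)) ∧ R
t4 = t3 ∧ R = ((Q ⊙ (P ⊙ Q)) ∧ R) ∧ R
t5 = t1 ⊼ t4 = (P ⊙ Q) ⊼ (((Q ⊙ (P ⊙ Q)) ∧ R) ∧ R)
At P=0, Q=0, R=1: circuit gives 1, formula gives 0.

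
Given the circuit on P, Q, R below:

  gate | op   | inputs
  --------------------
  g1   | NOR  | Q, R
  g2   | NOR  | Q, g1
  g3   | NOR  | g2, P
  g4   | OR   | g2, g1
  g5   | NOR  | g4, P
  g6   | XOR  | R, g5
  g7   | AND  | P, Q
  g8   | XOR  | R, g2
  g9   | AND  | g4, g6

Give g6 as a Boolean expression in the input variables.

R XOR (((Q NOR (Q NOR R)) OR (Q NOR R)) NOR P)

g1 = Q NOR R
g2 = Q NOR g1 = Q NOR (Q NOR R)
g4 = g2 OR g1 = (Q NOR (Q NOR R)) OR (Q NOR R)
g5 = g4 NOR P = ((Q NOR (Q NOR R)) OR (Q NOR R)) NOR P
g6 = R XOR g5 = R XOR (((Q NOR (Q NOR R)) OR (Q NOR R)) NOR P)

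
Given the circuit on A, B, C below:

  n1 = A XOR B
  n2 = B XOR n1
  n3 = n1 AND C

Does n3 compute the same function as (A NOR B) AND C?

n1 = A XOR B
n3 = n1 AND C = (A XOR B) AND C
At A=0, B=0, C=1: circuit gives 0, formula gives 1.

No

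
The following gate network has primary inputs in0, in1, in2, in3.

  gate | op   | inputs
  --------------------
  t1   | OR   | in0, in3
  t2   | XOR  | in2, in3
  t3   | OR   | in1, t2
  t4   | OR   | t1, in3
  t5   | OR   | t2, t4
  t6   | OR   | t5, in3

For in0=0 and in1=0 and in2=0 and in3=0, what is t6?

0

t1 = 0 OR 0 = 0
t2 = 0 XOR 0 = 0
t4 = 0 OR 0 = 0
t5 = 0 OR 0 = 0
t6 = 0 OR 0 = 0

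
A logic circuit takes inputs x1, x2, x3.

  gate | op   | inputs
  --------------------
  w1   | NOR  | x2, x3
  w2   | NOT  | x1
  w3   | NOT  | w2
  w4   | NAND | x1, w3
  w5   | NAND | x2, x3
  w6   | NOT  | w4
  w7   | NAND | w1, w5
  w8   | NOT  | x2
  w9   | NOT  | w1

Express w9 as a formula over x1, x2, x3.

NOT (x2 NOR x3)

w1 = x2 NOR x3
w9 = NOT w1 = NOT (x2 NOR x3)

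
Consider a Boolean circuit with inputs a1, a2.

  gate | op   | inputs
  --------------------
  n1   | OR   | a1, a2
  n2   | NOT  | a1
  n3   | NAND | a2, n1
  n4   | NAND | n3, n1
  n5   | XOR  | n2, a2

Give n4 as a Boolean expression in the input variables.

(a2 NAND (a1 OR a2)) NAND (a1 OR a2)

n1 = a1 OR a2
n3 = a2 NAND n1 = a2 NAND (a1 OR a2)
n4 = n3 NAND n1 = (a2 NAND (a1 OR a2)) NAND (a1 OR a2)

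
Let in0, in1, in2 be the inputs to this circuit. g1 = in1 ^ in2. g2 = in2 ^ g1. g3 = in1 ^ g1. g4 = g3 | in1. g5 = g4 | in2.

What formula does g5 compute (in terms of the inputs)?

((in1 ^ (in1 ^ in2)) | in1) | in2

g1 = in1 ^ in2
g3 = in1 ^ g1 = in1 ^ (in1 ^ in2)
g4 = g3 | in1 = (in1 ^ (in1 ^ in2)) | in1
g5 = g4 | in2 = ((in1 ^ (in1 ^ in2)) | in1) | in2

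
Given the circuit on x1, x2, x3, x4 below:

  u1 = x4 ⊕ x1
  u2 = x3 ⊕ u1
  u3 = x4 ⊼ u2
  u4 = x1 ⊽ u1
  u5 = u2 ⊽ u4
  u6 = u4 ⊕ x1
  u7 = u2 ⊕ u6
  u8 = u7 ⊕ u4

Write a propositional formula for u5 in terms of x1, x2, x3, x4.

u1 = x4 ⊕ x1
u2 = x3 ⊕ u1 = x3 ⊕ (x4 ⊕ x1)
u4 = x1 ⊽ u1 = x1 ⊽ (x4 ⊕ x1)
u5 = u2 ⊽ u4 = (x3 ⊕ (x4 ⊕ x1)) ⊽ (x1 ⊽ (x4 ⊕ x1))

(x3 ⊕ (x4 ⊕ x1)) ⊽ (x1 ⊽ (x4 ⊕ x1))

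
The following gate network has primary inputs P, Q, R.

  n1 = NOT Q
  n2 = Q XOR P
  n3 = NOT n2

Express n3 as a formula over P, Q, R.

NOT (Q XOR P)

n2 = Q XOR P
n3 = NOT n2 = NOT (Q XOR P)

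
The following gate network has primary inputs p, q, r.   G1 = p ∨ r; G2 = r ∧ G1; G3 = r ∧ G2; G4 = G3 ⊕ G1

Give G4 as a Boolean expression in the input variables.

(r ∧ (r ∧ (p ∨ r))) ⊕ (p ∨ r)

G1 = p ∨ r
G2 = r ∧ G1 = r ∧ (p ∨ r)
G3 = r ∧ G2 = r ∧ (r ∧ (p ∨ r))
G4 = G3 ⊕ G1 = (r ∧ (r ∧ (p ∨ r))) ⊕ (p ∨ r)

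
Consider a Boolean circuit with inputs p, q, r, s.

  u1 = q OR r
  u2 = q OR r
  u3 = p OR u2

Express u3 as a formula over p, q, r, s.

u2 = q OR r
u3 = p OR u2 = p OR (q OR r)

p OR (q OR r)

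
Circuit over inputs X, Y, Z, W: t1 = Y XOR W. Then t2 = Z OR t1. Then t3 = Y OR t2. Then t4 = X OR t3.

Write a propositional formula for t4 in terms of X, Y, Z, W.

X OR (Y OR (Z OR (Y XOR W)))

t1 = Y XOR W
t2 = Z OR t1 = Z OR (Y XOR W)
t3 = Y OR t2 = Y OR (Z OR (Y XOR W))
t4 = X OR t3 = X OR (Y OR (Z OR (Y XOR W)))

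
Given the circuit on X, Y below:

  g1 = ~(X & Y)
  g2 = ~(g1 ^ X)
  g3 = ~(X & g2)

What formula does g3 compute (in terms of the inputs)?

g1 = ~(X & Y)
g2 = ~(g1 ^ X) = ~((~(X & Y)) ^ X)
g3 = ~(X & g2) = ~(X & (~((~(X & Y)) ^ X)))

~(X & (~((~(X & Y)) ^ X)))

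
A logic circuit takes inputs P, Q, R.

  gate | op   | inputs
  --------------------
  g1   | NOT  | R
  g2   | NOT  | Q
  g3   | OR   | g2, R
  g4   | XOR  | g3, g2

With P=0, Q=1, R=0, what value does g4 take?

0

g2 = NOT 1 = 0
g3 = 0 OR 0 = 0
g4 = 0 XOR 0 = 0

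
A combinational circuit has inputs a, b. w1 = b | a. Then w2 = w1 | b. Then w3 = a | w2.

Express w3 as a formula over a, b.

w1 = b | a
w2 = w1 | b = (b | a) | b
w3 = a | w2 = a | ((b | a) | b)

a | ((b | a) | b)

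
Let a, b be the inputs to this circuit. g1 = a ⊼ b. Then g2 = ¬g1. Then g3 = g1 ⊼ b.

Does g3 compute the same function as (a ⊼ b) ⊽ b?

No

g1 = a ⊼ b
g3 = g1 ⊼ b = (a ⊼ b) ⊼ b
At a=0, b=0: circuit gives 1, formula gives 0.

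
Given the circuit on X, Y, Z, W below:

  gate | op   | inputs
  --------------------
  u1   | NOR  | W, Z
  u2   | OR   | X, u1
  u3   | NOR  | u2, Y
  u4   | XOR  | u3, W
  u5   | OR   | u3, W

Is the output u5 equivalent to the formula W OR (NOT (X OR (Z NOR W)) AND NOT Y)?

Yes

u1 = W NOR Z
u2 = X OR u1 = X OR (W NOR Z)
u3 = u2 NOR Y = (X OR (W NOR Z)) NOR Y
u5 = u3 OR W = ((X OR (W NOR Z)) NOR Y) OR W
At X=0, Y=0, Z=0, W=0: circuit gives 0, formula gives 0.
At X=0, Y=0, Z=0, W=1: circuit gives 1, formula gives 1.
Agrees on all 16 inputs.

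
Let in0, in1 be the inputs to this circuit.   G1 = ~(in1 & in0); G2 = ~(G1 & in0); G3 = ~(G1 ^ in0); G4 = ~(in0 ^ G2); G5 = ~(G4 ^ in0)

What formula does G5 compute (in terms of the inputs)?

G1 = ~(in1 & in0)
G2 = ~(G1 & in0) = ~((~(in1 & in0)) & in0)
G4 = ~(in0 ^ G2) = ~(in0 ^ (~((~(in1 & in0)) & in0)))
G5 = ~(G4 ^ in0) = ~((~(in0 ^ (~((~(in1 & in0)) & in0)))) ^ in0)

~((~(in0 ^ (~((~(in1 & in0)) & in0)))) ^ in0)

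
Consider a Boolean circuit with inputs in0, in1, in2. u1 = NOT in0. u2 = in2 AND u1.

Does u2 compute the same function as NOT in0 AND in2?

u1 = NOT in0
u2 = in2 AND u1 = in2 AND NOT in0
At in0=0, in1=0, in2=0: circuit gives 0, formula gives 0.
At in0=0, in1=0, in2=1: circuit gives 1, formula gives 1.
Agrees on all 8 inputs.

Yes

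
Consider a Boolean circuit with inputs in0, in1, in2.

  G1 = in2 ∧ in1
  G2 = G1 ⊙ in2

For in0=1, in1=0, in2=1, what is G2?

G1 = 1 ∧ 0 = 0
G2 = 0 ⊙ 1 = 0

0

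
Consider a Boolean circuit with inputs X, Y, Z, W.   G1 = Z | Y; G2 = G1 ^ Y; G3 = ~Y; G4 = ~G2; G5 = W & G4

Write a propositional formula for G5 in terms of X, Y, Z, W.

G1 = Z | Y
G2 = G1 ^ Y = (Z | Y) ^ Y
G4 = ~G2 = ~((Z | Y) ^ Y)
G5 = W & G4 = W & ~((Z | Y) ^ Y)

W & ~((Z | Y) ^ Y)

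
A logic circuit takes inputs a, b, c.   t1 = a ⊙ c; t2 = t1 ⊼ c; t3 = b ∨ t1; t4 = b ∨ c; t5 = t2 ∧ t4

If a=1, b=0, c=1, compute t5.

t1 = 1 ⊙ 1 = 1
t2 = 1 ⊼ 1 = 0
t4 = 0 ∨ 1 = 1
t5 = 0 ∧ 1 = 0

0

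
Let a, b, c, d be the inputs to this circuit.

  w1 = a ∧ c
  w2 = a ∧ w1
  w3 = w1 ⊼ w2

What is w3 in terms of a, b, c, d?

w1 = a ∧ c
w2 = a ∧ w1 = a ∧ (a ∧ c)
w3 = w1 ⊼ w2 = (a ∧ c) ⊼ (a ∧ (a ∧ c))

(a ∧ c) ⊼ (a ∧ (a ∧ c))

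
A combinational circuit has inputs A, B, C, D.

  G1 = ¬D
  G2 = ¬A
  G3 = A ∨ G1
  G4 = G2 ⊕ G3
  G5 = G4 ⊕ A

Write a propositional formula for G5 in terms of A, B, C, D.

G1 = ¬D
G2 = ¬A
G3 = A ∨ G1 = A ∨ ¬D
G4 = G2 ⊕ G3 = ¬A ⊕ (A ∨ ¬D)
G5 = G4 ⊕ A = (¬A ⊕ (A ∨ ¬D)) ⊕ A

(¬A ⊕ (A ∨ ¬D)) ⊕ A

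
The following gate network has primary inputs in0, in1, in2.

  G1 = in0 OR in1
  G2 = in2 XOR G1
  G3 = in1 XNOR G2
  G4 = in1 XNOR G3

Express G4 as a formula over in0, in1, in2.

G1 = in0 OR in1
G2 = in2 XOR G1 = in2 XOR (in0 OR in1)
G3 = in1 XNOR G2 = in1 XNOR (in2 XOR (in0 OR in1))
G4 = in1 XNOR G3 = in1 XNOR (in1 XNOR (in2 XOR (in0 OR in1)))

in1 XNOR (in1 XNOR (in2 XOR (in0 OR in1)))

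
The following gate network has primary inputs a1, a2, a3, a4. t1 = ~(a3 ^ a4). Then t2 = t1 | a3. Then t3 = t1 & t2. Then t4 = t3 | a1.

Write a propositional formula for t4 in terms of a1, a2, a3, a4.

t1 = ~(a3 ^ a4)
t2 = t1 | a3 = (~(a3 ^ a4)) | a3
t3 = t1 & t2 = (~(a3 ^ a4)) & ((~(a3 ^ a4)) | a3)
t4 = t3 | a1 = ((~(a3 ^ a4)) & ((~(a3 ^ a4)) | a3)) | a1

((~(a3 ^ a4)) & ((~(a3 ^ a4)) | a3)) | a1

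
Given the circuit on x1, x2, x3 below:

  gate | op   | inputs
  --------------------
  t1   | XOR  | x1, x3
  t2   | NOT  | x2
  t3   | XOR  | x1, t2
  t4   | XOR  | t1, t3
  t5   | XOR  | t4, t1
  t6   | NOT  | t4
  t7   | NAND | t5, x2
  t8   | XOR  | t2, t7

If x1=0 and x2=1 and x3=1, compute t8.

t1 = 0 XOR 1 = 1
t2 = NOT 1 = 0
t3 = 0 XOR 0 = 0
t4 = 1 XOR 0 = 1
t5 = 1 XOR 1 = 0
t7 = 0 NAND 1 = 1
t8 = 0 XOR 1 = 1

1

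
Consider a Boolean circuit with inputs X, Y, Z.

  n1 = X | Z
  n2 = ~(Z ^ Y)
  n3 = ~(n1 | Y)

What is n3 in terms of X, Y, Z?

~((X | Z) | Y)

n1 = X | Z
n3 = ~(n1 | Y) = ~((X | Z) | Y)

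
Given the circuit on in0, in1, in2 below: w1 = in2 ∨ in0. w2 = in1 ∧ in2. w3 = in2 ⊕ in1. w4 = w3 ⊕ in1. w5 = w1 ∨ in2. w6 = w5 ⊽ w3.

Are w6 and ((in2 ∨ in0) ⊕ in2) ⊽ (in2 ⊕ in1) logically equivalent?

w1 = in2 ∨ in0
w3 = in2 ⊕ in1
w5 = w1 ∨ in2 = (in2 ∨ in0) ∨ in2
w6 = w5 ⊽ w3 = ((in2 ∨ in0) ∨ in2) ⊽ (in2 ⊕ in1)
At in0=0, in1=1, in2=1: circuit gives 0, formula gives 1.

No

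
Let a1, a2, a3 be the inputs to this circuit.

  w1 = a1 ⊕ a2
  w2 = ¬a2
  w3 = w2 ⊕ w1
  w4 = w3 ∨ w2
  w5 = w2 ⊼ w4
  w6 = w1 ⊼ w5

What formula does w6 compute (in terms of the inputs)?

w1 = a1 ⊕ a2
w2 = ¬a2
w3 = w2 ⊕ w1 = ¬a2 ⊕ (a1 ⊕ a2)
w4 = w3 ∨ w2 = (¬a2 ⊕ (a1 ⊕ a2)) ∨ ¬a2
w5 = w2 ⊼ w4 = ¬a2 ⊼ ((¬a2 ⊕ (a1 ⊕ a2)) ∨ ¬a2)
w6 = w1 ⊼ w5 = (a1 ⊕ a2) ⊼ (¬a2 ⊼ ((¬a2 ⊕ (a1 ⊕ a2)) ∨ ¬a2))

(a1 ⊕ a2) ⊼ (¬a2 ⊼ ((¬a2 ⊕ (a1 ⊕ a2)) ∨ ¬a2))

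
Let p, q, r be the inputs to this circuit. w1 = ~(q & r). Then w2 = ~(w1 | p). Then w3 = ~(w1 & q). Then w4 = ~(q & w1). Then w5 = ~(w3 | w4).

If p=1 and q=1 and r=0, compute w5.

1

w1 = ~(1 & 0) = 1
w3 = ~(1 & 1) = 0
w4 = ~(1 & 1) = 0
w5 = ~(0 | 0) = 1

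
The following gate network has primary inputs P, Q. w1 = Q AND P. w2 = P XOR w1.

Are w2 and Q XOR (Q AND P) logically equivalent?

w1 = Q AND P
w2 = P XOR w1 = P XOR (Q AND P)
At P=0, Q=1: circuit gives 0, formula gives 1.

No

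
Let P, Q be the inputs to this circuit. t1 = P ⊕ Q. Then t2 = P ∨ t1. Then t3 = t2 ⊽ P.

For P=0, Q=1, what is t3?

0

t1 = 0 ⊕ 1 = 1
t2 = 0 ∨ 1 = 1
t3 = 1 ⊽ 0 = 0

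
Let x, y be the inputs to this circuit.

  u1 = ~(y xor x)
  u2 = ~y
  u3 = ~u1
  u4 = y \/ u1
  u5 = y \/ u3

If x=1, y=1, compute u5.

1

u1 = ~(1 xor 1) = 1
u3 = ~1 = 0
u5 = 1 \/ 0 = 1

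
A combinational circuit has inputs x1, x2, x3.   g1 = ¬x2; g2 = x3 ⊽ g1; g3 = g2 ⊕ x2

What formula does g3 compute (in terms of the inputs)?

(x3 ⊽ ¬x2) ⊕ x2

g1 = ¬x2
g2 = x3 ⊽ g1 = x3 ⊽ ¬x2
g3 = g2 ⊕ x2 = (x3 ⊽ ¬x2) ⊕ x2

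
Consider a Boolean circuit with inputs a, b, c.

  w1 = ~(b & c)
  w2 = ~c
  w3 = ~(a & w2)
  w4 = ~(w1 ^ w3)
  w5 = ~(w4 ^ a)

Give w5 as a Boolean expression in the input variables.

w1 = ~(b & c)
w2 = ~c
w3 = ~(a & w2) = ~(a & ~c)
w4 = ~(w1 ^ w3) = ~((~(b & c)) ^ (~(a & ~c)))
w5 = ~(w4 ^ a) = ~((~((~(b & c)) ^ (~(a & ~c)))) ^ a)

~((~((~(b & c)) ^ (~(a & ~c)))) ^ a)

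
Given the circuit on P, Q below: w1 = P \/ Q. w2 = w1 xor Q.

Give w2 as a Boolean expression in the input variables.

(P \/ Q) xor Q

w1 = P \/ Q
w2 = w1 xor Q = (P \/ Q) xor Q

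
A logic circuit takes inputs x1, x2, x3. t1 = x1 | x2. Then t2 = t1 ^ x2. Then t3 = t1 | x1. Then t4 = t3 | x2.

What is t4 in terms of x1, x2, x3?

t1 = x1 | x2
t3 = t1 | x1 = (x1 | x2) | x1
t4 = t3 | x2 = ((x1 | x2) | x1) | x2

((x1 | x2) | x1) | x2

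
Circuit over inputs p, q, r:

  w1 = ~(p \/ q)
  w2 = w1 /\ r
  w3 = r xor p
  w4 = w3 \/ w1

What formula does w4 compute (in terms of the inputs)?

(r xor p) \/ (~(p \/ q))

w1 = ~(p \/ q)
w3 = r xor p
w4 = w3 \/ w1 = (r xor p) \/ (~(p \/ q))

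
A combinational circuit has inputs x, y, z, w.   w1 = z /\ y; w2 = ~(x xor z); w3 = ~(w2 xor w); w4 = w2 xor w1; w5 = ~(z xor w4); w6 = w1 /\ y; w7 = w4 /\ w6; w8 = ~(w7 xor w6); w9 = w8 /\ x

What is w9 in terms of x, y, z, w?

(~((((~(x xor z)) xor (z /\ y)) /\ ((z /\ y) /\ y)) xor ((z /\ y) /\ y))) /\ x

w1 = z /\ y
w2 = ~(x xor z)
w4 = w2 xor w1 = (~(x xor z)) xor (z /\ y)
w6 = w1 /\ y = (z /\ y) /\ y
w7 = w4 /\ w6 = ((~(x xor z)) xor (z /\ y)) /\ ((z /\ y) /\ y)
w8 = ~(w7 xor w6) = ~((((~(x xor z)) xor (z /\ y)) /\ ((z /\ y) /\ y)) xor ((z /\ y) /\ y))
w9 = w8 /\ x = (~((((~(x xor z)) xor (z /\ y)) /\ ((z /\ y) /\ y)) xor ((z /\ y) /\ y))) /\ x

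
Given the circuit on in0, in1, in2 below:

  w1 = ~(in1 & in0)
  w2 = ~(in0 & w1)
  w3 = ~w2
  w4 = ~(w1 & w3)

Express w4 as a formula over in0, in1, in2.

w1 = ~(in1 & in0)
w2 = ~(in0 & w1) = ~(in0 & (~(in1 & in0)))
w3 = ~w2 = ~(~(in0 & (~(in1 & in0))))
w4 = ~(w1 & w3) = ~((~(in1 & in0)) & ~(~(in0 & (~(in1 & in0)))))

~((~(in1 & in0)) & ~(~(in0 & (~(in1 & in0)))))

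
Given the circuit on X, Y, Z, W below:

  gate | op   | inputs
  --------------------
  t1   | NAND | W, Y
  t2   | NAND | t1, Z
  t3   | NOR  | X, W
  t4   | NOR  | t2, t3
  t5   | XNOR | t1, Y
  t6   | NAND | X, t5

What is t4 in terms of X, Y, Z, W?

t1 = W NAND Y
t2 = t1 NAND Z = (W NAND Y) NAND Z
t3 = X NOR W
t4 = t2 NOR t3 = ((W NAND Y) NAND Z) NOR (X NOR W)

((W NAND Y) NAND Z) NOR (X NOR W)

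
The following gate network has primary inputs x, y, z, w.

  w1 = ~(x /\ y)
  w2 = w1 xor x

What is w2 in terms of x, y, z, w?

(~(x /\ y)) xor x

w1 = ~(x /\ y)
w2 = w1 xor x = (~(x /\ y)) xor x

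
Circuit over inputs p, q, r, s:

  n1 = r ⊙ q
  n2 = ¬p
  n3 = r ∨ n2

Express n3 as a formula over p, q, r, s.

r ∨ ¬p

n2 = ¬p
n3 = r ∨ n2 = r ∨ ¬p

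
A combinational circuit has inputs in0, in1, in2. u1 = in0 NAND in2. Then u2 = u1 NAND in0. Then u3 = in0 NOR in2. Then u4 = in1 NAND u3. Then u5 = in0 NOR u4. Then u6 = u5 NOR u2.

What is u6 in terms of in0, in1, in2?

u1 = in0 NAND in2
u2 = u1 NAND in0 = (in0 NAND in2) NAND in0
u3 = in0 NOR in2
u4 = in1 NAND u3 = in1 NAND (in0 NOR in2)
u5 = in0 NOR u4 = in0 NOR (in1 NAND (in0 NOR in2))
u6 = u5 NOR u2 = (in0 NOR (in1 NAND (in0 NOR in2))) NOR ((in0 NAND in2) NAND in0)

(in0 NOR (in1 NAND (in0 NOR in2))) NOR ((in0 NAND in2) NAND in0)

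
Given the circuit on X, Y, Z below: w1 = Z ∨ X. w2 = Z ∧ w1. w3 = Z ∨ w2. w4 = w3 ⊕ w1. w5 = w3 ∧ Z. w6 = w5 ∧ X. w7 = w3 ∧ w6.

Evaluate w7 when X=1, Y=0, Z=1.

1

w1 = 1 ∨ 1 = 1
w2 = 1 ∧ 1 = 1
w3 = 1 ∨ 1 = 1
w5 = 1 ∧ 1 = 1
w6 = 1 ∧ 1 = 1
w7 = 1 ∧ 1 = 1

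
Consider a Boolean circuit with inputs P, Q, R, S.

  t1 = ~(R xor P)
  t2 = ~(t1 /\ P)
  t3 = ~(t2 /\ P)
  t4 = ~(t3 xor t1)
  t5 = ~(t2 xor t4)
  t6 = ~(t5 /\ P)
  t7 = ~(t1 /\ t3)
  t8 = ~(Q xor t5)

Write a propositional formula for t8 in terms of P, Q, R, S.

t1 = ~(R xor P)
t2 = ~(t1 /\ P) = ~((~(R xor P)) /\ P)
t3 = ~(t2 /\ P) = ~((~((~(R xor P)) /\ P)) /\ P)
t4 = ~(t3 xor t1) = ~((~((~((~(R xor P)) /\ P)) /\ P)) xor (~(R xor P)))
t5 = ~(t2 xor t4) = ~((~((~(R xor P)) /\ P)) xor (~((~((~((~(R xor P)) /\ P)) /\ P)) xor (~(R xor P)))))
t8 = ~(Q xor t5) = ~(Q xor (~((~((~(R xor P)) /\ P)) xor (~((~((~((~(R xor P)) /\ P)) /\ P)) xor (~(R xor P)))))))

~(Q xor (~((~((~(R xor P)) /\ P)) xor (~((~((~((~(R xor P)) /\ P)) /\ P)) xor (~(R xor P)))))))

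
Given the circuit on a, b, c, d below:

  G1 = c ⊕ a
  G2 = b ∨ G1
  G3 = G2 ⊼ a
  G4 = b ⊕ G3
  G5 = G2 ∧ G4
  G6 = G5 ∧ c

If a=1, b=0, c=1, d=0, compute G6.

G1 = 1 ⊕ 1 = 0
G2 = 0 ∨ 0 = 0
G3 = 0 ⊼ 1 = 1
G4 = 0 ⊕ 1 = 1
G5 = 0 ∧ 1 = 0
G6 = 0 ∧ 1 = 0

0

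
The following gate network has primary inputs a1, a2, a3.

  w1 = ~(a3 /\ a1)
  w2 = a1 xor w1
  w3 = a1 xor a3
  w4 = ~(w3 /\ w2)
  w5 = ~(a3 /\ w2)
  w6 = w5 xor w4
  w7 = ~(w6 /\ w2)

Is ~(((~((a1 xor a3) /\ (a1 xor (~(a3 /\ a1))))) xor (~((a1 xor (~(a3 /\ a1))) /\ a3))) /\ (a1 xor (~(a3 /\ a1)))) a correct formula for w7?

w1 = ~(a3 /\ a1)
w2 = a1 xor w1 = a1 xor (~(a3 /\ a1))
w3 = a1 xor a3
w4 = ~(w3 /\ w2) = ~((a1 xor a3) /\ (a1 xor (~(a3 /\ a1))))
w5 = ~(a3 /\ w2) = ~(a3 /\ (a1 xor (~(a3 /\ a1))))
w6 = w5 xor w4 = (~(a3 /\ (a1 xor (~(a3 /\ a1))))) xor (~((a1 xor a3) /\ (a1 xor (~(a3 /\ a1)))))
w7 = ~(w6 /\ w2) = ~(((~(a3 /\ (a1 xor (~(a3 /\ a1))))) xor (~((a1 xor a3) /\ (a1 xor (~(a3 /\ a1)))))) /\ (a1 xor (~(a3 /\ a1))))
At a1=1, a2=0, a3=1: circuit gives 0, formula gives 0.
At a1=0, a2=0, a3=0: circuit gives 1, formula gives 1.
Agrees on all 8 inputs.

Yes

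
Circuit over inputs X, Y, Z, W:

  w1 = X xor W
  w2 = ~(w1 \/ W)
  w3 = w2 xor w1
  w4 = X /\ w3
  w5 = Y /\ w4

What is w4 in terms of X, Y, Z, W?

X /\ ((~((X xor W) \/ W)) xor (X xor W))

w1 = X xor W
w2 = ~(w1 \/ W) = ~((X xor W) \/ W)
w3 = w2 xor w1 = (~((X xor W) \/ W)) xor (X xor W)
w4 = X /\ w3 = X /\ ((~((X xor W) \/ W)) xor (X xor W))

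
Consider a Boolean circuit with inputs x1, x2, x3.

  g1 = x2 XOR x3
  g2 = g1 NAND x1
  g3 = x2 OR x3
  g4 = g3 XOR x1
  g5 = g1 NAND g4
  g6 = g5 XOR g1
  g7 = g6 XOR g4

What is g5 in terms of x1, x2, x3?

(x2 XOR x3) NAND ((x2 OR x3) XOR x1)

g1 = x2 XOR x3
g3 = x2 OR x3
g4 = g3 XOR x1 = (x2 OR x3) XOR x1
g5 = g1 NAND g4 = (x2 XOR x3) NAND ((x2 OR x3) XOR x1)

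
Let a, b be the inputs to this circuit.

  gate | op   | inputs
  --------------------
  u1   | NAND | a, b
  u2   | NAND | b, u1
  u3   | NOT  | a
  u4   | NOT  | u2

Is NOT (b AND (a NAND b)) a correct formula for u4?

No

u1 = a NAND b
u2 = b NAND u1 = b NAND (a NAND b)
u4 = NOT u2 = NOT (b NAND (a NAND b))
At a=0, b=0: circuit gives 0, formula gives 1.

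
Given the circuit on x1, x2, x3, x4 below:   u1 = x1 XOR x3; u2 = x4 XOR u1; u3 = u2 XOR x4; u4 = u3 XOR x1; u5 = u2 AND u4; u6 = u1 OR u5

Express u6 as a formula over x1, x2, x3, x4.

(x1 XOR x3) OR ((x4 XOR (x1 XOR x3)) AND (((x4 XOR (x1 XOR x3)) XOR x4) XOR x1))

u1 = x1 XOR x3
u2 = x4 XOR u1 = x4 XOR (x1 XOR x3)
u3 = u2 XOR x4 = (x4 XOR (x1 XOR x3)) XOR x4
u4 = u3 XOR x1 = ((x4 XOR (x1 XOR x3)) XOR x4) XOR x1
u5 = u2 AND u4 = (x4 XOR (x1 XOR x3)) AND (((x4 XOR (x1 XOR x3)) XOR x4) XOR x1)
u6 = u1 OR u5 = (x1 XOR x3) OR ((x4 XOR (x1 XOR x3)) AND (((x4 XOR (x1 XOR x3)) XOR x4) XOR x1))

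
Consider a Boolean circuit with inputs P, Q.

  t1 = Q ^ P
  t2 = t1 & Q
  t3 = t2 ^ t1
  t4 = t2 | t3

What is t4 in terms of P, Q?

t1 = Q ^ P
t2 = t1 & Q = (Q ^ P) & Q
t3 = t2 ^ t1 = ((Q ^ P) & Q) ^ (Q ^ P)
t4 = t2 | t3 = ((Q ^ P) & Q) | (((Q ^ P) & Q) ^ (Q ^ P))

((Q ^ P) & Q) | (((Q ^ P) & Q) ^ (Q ^ P))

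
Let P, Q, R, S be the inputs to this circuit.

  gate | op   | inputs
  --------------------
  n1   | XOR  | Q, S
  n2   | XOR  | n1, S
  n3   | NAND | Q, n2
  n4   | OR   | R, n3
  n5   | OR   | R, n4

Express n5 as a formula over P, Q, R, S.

R OR (R OR (Q NAND ((Q XOR S) XOR S)))

n1 = Q XOR S
n2 = n1 XOR S = (Q XOR S) XOR S
n3 = Q NAND n2 = Q NAND ((Q XOR S) XOR S)
n4 = R OR n3 = R OR (Q NAND ((Q XOR S) XOR S))
n5 = R OR n4 = R OR (R OR (Q NAND ((Q XOR S) XOR S)))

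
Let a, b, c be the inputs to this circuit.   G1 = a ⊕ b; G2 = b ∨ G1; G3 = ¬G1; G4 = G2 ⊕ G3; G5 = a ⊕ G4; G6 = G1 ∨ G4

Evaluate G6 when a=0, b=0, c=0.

1

G1 = 0 ⊕ 0 = 0
G2 = 0 ∨ 0 = 0
G3 = ¬0 = 1
G4 = 0 ⊕ 1 = 1
G6 = 0 ∨ 1 = 1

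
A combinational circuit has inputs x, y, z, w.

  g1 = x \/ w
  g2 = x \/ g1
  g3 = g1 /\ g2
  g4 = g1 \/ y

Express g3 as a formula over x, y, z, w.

g1 = x \/ w
g2 = x \/ g1 = x \/ (x \/ w)
g3 = g1 /\ g2 = (x \/ w) /\ (x \/ (x \/ w))

(x \/ w) /\ (x \/ (x \/ w))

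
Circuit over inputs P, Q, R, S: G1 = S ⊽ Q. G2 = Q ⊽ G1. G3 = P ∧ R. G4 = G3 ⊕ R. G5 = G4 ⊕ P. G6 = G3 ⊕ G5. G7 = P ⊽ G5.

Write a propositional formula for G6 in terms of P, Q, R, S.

G3 = P ∧ R
G4 = G3 ⊕ R = (P ∧ R) ⊕ R
G5 = G4 ⊕ P = ((P ∧ R) ⊕ R) ⊕ P
G6 = G3 ⊕ G5 = (P ∧ R) ⊕ (((P ∧ R) ⊕ R) ⊕ P)

(P ∧ R) ⊕ (((P ∧ R) ⊕ R) ⊕ P)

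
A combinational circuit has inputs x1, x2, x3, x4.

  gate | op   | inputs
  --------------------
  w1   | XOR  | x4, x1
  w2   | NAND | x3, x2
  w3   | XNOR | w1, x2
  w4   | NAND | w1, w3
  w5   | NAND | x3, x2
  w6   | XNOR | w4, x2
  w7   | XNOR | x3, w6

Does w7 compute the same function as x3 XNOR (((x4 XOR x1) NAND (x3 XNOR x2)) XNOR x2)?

No

w1 = x4 XOR x1
w3 = w1 XNOR x2 = (x4 XOR x1) XNOR x2
w4 = w1 NAND w3 = (x4 XOR x1) NAND ((x4 XOR x1) XNOR x2)
w6 = w4 XNOR x2 = ((x4 XOR x1) NAND ((x4 XOR x1) XNOR x2)) XNOR x2
w7 = x3 XNOR w6 = x3 XNOR (((x4 XOR x1) NAND ((x4 XOR x1) XNOR x2)) XNOR x2)
At x1=0, x2=0, x3=0, x4=1: circuit gives 1, formula gives 0.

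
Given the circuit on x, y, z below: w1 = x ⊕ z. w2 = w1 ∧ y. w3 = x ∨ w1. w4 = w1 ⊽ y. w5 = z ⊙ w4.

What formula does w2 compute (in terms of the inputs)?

(x ⊕ z) ∧ y

w1 = x ⊕ z
w2 = w1 ∧ y = (x ⊕ z) ∧ y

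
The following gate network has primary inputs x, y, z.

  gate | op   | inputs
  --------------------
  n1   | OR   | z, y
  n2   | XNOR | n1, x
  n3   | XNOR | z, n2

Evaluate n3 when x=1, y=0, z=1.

n1 = 1 OR 0 = 1
n2 = 1 XNOR 1 = 1
n3 = 1 XNOR 1 = 1

1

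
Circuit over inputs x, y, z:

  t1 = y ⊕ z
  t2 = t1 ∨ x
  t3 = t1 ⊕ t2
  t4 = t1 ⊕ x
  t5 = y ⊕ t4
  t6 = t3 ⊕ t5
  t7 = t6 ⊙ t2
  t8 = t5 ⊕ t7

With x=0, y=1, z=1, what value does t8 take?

1

t1 = 1 ⊕ 1 = 0
t2 = 0 ∨ 0 = 0
t3 = 0 ⊕ 0 = 0
t4 = 0 ⊕ 0 = 0
t5 = 1 ⊕ 0 = 1
t6 = 0 ⊕ 1 = 1
t7 = 1 ⊙ 0 = 0
t8 = 1 ⊕ 0 = 1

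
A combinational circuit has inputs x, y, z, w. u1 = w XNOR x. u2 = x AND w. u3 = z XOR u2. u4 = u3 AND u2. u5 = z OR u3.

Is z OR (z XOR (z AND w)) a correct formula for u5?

No

u2 = x AND w
u3 = z XOR u2 = z XOR (x AND w)
u5 = z OR u3 = z OR (z XOR (x AND w))
At x=1, y=0, z=0, w=1: circuit gives 1, formula gives 0.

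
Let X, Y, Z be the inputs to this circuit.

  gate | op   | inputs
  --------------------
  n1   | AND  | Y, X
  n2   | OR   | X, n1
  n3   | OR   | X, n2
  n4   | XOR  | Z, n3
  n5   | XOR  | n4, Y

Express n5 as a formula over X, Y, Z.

n1 = Y AND X
n2 = X OR n1 = X OR (Y AND X)
n3 = X OR n2 = X OR (X OR (Y AND X))
n4 = Z XOR n3 = Z XOR (X OR (X OR (Y AND X)))
n5 = n4 XOR Y = (Z XOR (X OR (X OR (Y AND X)))) XOR Y

(Z XOR (X OR (X OR (Y AND X)))) XOR Y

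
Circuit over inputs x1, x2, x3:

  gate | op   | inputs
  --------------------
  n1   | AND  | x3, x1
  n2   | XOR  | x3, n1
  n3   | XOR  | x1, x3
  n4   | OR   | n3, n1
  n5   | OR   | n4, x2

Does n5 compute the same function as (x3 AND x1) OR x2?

n1 = x3 AND x1
n3 = x1 XOR x3
n4 = n3 OR n1 = (x1 XOR x3) OR (x3 AND x1)
n5 = n4 OR x2 = ((x1 XOR x3) OR (x3 AND x1)) OR x2
At x1=0, x2=0, x3=1: circuit gives 1, formula gives 0.

No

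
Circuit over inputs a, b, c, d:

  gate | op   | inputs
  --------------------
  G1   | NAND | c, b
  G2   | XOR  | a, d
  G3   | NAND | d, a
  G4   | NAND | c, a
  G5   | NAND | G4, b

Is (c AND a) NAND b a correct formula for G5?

G4 = c NAND a
G5 = G4 NAND b = (c NAND a) NAND b
At a=0, b=1, c=0, d=0: circuit gives 0, formula gives 1.

No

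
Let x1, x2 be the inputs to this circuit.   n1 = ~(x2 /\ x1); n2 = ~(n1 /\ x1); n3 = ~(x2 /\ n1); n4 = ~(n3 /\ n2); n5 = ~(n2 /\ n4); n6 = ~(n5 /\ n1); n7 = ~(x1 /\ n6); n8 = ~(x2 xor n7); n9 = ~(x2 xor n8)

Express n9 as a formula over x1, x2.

n1 = ~(x2 /\ x1)
n2 = ~(n1 /\ x1) = ~((~(x2 /\ x1)) /\ x1)
n3 = ~(x2 /\ n1) = ~(x2 /\ (~(x2 /\ x1)))
n4 = ~(n3 /\ n2) = ~((~(x2 /\ (~(x2 /\ x1)))) /\ (~((~(x2 /\ x1)) /\ x1)))
n5 = ~(n2 /\ n4) = ~((~((~(x2 /\ x1)) /\ x1)) /\ (~((~(x2 /\ (~(x2 /\ x1)))) /\ (~((~(x2 /\ x1)) /\ x1)))))
n6 = ~(n5 /\ n1) = ~((~((~((~(x2 /\ x1)) /\ x1)) /\ (~((~(x2 /\ (~(x2 /\ x1)))) /\ (~((~(x2 /\ x1)) /\ x1)))))) /\ (~(x2 /\ x1)))
n7 = ~(x1 /\ n6) = ~(x1 /\ (~((~((~((~(x2 /\ x1)) /\ x1)) /\ (~((~(x2 /\ (~(x2 /\ x1)))) /\ (~((~(x2 /\ x1)) /\ x1)))))) /\ (~(x2 /\ x1)))))
n8 = ~(x2 xor n7) = ~(x2 xor (~(x1 /\ (~((~((~((~(x2 /\ x1)) /\ x1)) /\ (~((~(x2 /\ (~(x2 /\ x1)))) /\ (~((~(x2 /\ x1)) /\ x1)))))) /\ (~(x2 /\ x1)))))))
n9 = ~(x2 xor n8) = ~(x2 xor (~(x2 xor (~(x1 /\ (~((~((~((~(x2 /\ x1)) /\ x1)) /\ (~((~(x2 /\ (~(x2 /\ x1)))) /\ (~((~(x2 /\ x1)) /\ x1)))))) /\ (~(x2 /\ x1)))))))))

~(x2 xor (~(x2 xor (~(x1 /\ (~((~((~((~(x2 /\ x1)) /\ x1)) /\ (~((~(x2 /\ (~(x2 /\ x1)))) /\ (~((~(x2 /\ x1)) /\ x1)))))) /\ (~(x2 /\ x1)))))))))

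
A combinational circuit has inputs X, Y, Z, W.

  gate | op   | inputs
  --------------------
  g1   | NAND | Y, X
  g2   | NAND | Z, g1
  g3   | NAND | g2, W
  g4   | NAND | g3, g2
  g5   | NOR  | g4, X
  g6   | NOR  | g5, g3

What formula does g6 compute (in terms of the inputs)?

((((Z NAND (Y NAND X)) NAND W) NAND (Z NAND (Y NAND X))) NOR X) NOR ((Z NAND (Y NAND X)) NAND W)

g1 = Y NAND X
g2 = Z NAND g1 = Z NAND (Y NAND X)
g3 = g2 NAND W = (Z NAND (Y NAND X)) NAND W
g4 = g3 NAND g2 = ((Z NAND (Y NAND X)) NAND W) NAND (Z NAND (Y NAND X))
g5 = g4 NOR X = (((Z NAND (Y NAND X)) NAND W) NAND (Z NAND (Y NAND X))) NOR X
g6 = g5 NOR g3 = ((((Z NAND (Y NAND X)) NAND W) NAND (Z NAND (Y NAND X))) NOR X) NOR ((Z NAND (Y NAND X)) NAND W)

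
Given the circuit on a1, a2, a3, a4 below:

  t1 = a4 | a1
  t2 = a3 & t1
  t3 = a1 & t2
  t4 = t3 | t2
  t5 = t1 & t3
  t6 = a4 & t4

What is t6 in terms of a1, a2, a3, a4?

a4 & ((a1 & (a3 & (a4 | a1))) | (a3 & (a4 | a1)))

t1 = a4 | a1
t2 = a3 & t1 = a3 & (a4 | a1)
t3 = a1 & t2 = a1 & (a3 & (a4 | a1))
t4 = t3 | t2 = (a1 & (a3 & (a4 | a1))) | (a3 & (a4 | a1))
t6 = a4 & t4 = a4 & ((a1 & (a3 & (a4 | a1))) | (a3 & (a4 | a1)))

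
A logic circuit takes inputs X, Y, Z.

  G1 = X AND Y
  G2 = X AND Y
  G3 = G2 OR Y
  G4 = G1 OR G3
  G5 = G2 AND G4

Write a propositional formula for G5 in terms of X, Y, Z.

(X AND Y) AND ((X AND Y) OR ((X AND Y) OR Y))

G1 = X AND Y
G2 = X AND Y
G3 = G2 OR Y = (X AND Y) OR Y
G4 = G1 OR G3 = (X AND Y) OR ((X AND Y) OR Y)
G5 = G2 AND G4 = (X AND Y) AND ((X AND Y) OR ((X AND Y) OR Y))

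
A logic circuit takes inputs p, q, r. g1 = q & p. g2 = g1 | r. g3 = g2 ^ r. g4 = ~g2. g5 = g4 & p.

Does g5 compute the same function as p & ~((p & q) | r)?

g1 = q & p
g2 = g1 | r = (q & p) | r
g4 = ~g2 = ~((q & p) | r)
g5 = g4 & p = ~((q & p) | r) & p
At p=0, q=0, r=0: circuit gives 0, formula gives 0.
At p=1, q=0, r=0: circuit gives 1, formula gives 1.
Agrees on all 8 inputs.

Yes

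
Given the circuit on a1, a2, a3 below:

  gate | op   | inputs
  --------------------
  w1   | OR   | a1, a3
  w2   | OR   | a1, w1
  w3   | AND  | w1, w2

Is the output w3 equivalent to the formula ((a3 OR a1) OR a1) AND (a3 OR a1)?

w1 = a1 OR a3
w2 = a1 OR w1 = a1 OR (a1 OR a3)
w3 = w1 AND w2 = (a1 OR a3) AND (a1 OR (a1 OR a3))
At a1=0, a2=0, a3=0: circuit gives 0, formula gives 0.
At a1=0, a2=0, a3=1: circuit gives 1, formula gives 1.
Agrees on all 8 inputs.

Yes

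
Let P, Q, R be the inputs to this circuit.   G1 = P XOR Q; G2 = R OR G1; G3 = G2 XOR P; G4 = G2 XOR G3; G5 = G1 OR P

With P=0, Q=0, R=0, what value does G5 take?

G1 = 0 XOR 0 = 0
G5 = 0 OR 0 = 0

0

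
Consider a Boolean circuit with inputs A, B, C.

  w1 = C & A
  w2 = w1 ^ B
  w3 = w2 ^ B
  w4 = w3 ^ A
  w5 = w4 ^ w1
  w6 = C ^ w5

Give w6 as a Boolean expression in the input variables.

w1 = C & A
w2 = w1 ^ B = (C & A) ^ B
w3 = w2 ^ B = ((C & A) ^ B) ^ B
w4 = w3 ^ A = (((C & A) ^ B) ^ B) ^ A
w5 = w4 ^ w1 = ((((C & A) ^ B) ^ B) ^ A) ^ (C & A)
w6 = C ^ w5 = C ^ (((((C & A) ^ B) ^ B) ^ A) ^ (C & A))

C ^ (((((C & A) ^ B) ^ B) ^ A) ^ (C & A))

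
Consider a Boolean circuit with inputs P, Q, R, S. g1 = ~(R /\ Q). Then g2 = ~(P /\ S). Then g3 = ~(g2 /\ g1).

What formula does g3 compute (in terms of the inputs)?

~((~(P /\ S)) /\ (~(R /\ Q)))

g1 = ~(R /\ Q)
g2 = ~(P /\ S)
g3 = ~(g2 /\ g1) = ~((~(P /\ S)) /\ (~(R /\ Q)))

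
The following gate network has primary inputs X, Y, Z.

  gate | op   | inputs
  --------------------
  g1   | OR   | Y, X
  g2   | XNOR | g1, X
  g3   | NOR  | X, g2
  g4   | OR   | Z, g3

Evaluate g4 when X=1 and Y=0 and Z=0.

g1 = 0 OR 1 = 1
g2 = 1 XNOR 1 = 1
g3 = 1 NOR 1 = 0
g4 = 0 OR 0 = 0

0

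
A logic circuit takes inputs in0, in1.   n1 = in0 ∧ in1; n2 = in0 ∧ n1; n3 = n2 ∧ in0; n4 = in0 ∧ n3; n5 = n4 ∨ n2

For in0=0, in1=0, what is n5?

n1 = 0 ∧ 0 = 0
n2 = 0 ∧ 0 = 0
n3 = 0 ∧ 0 = 0
n4 = 0 ∧ 0 = 0
n5 = 0 ∨ 0 = 0

0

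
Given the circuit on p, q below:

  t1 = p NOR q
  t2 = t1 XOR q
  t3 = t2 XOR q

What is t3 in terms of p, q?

((p NOR q) XOR q) XOR q

t1 = p NOR q
t2 = t1 XOR q = (p NOR q) XOR q
t3 = t2 XOR q = ((p NOR q) XOR q) XOR q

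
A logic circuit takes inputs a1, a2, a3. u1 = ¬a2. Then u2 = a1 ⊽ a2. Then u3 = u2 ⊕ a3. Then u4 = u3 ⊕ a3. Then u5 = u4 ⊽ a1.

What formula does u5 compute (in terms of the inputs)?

u2 = a1 ⊽ a2
u3 = u2 ⊕ a3 = (a1 ⊽ a2) ⊕ a3
u4 = u3 ⊕ a3 = ((a1 ⊽ a2) ⊕ a3) ⊕ a3
u5 = u4 ⊽ a1 = (((a1 ⊽ a2) ⊕ a3) ⊕ a3) ⊽ a1

(((a1 ⊽ a2) ⊕ a3) ⊕ a3) ⊽ a1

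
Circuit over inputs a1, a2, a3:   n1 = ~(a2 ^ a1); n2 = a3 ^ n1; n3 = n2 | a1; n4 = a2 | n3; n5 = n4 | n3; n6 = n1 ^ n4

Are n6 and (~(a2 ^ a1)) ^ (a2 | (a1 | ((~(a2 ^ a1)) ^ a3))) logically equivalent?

n1 = ~(a2 ^ a1)
n2 = a3 ^ n1 = a3 ^ (~(a2 ^ a1))
n3 = n2 | a1 = (a3 ^ (~(a2 ^ a1))) | a1
n4 = a2 | n3 = a2 | ((a3 ^ (~(a2 ^ a1))) | a1)
n6 = n1 ^ n4 = (~(a2 ^ a1)) ^ (a2 | ((a3 ^ (~(a2 ^ a1))) | a1))
At a1=0, a2=0, a3=0: circuit gives 0, formula gives 0.
At a1=0, a2=0, a3=1: circuit gives 1, formula gives 1.
Agrees on all 8 inputs.

Yes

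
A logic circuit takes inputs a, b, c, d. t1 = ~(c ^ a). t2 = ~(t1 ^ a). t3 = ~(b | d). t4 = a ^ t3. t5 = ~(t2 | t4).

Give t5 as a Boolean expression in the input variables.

~((~((~(c ^ a)) ^ a)) | (a ^ (~(b | d))))

t1 = ~(c ^ a)
t2 = ~(t1 ^ a) = ~((~(c ^ a)) ^ a)
t3 = ~(b | d)
t4 = a ^ t3 = a ^ (~(b | d))
t5 = ~(t2 | t4) = ~((~((~(c ^ a)) ^ a)) | (a ^ (~(b | d))))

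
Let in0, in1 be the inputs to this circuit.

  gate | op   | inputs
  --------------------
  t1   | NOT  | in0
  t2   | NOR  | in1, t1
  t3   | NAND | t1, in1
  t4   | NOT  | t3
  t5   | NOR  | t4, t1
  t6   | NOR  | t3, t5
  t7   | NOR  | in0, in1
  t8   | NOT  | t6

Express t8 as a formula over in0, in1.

t1 = NOT in0
t3 = t1 NAND in1 = NOT in0 NAND in1
t4 = NOT t3 = NOT (NOT in0 NAND in1)
t5 = t4 NOR t1 = NOT (NOT in0 NAND in1) NOR NOT in0
t6 = t3 NOR t5 = (NOT in0 NAND in1) NOR (NOT (NOT in0 NAND in1) NOR NOT in0)
t8 = NOT t6 = NOT ((NOT in0 NAND in1) NOR (NOT (NOT in0 NAND in1) NOR NOT in0))

NOT ((NOT in0 NAND in1) NOR (NOT (NOT in0 NAND in1) NOR NOT in0))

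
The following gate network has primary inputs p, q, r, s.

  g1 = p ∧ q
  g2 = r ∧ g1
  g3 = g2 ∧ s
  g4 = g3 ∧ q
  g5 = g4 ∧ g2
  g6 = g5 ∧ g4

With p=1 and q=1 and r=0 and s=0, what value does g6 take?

g1 = 1 ∧ 1 = 1
g2 = 0 ∧ 1 = 0
g3 = 0 ∧ 0 = 0
g4 = 0 ∧ 1 = 0
g5 = 0 ∧ 0 = 0
g6 = 0 ∧ 0 = 0

0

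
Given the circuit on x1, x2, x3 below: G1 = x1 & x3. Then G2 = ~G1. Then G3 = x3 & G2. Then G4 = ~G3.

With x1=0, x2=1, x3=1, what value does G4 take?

G1 = 0 & 1 = 0
G2 = ~0 = 1
G3 = 1 & 1 = 1
G4 = ~1 = 0

0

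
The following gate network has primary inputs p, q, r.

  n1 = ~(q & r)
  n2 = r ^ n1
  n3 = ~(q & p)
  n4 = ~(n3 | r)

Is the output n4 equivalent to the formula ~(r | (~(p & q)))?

Yes

n3 = ~(q & p)
n4 = ~(n3 | r) = ~((~(q & p)) | r)
At p=0, q=0, r=0: circuit gives 0, formula gives 0.
At p=1, q=1, r=0: circuit gives 1, formula gives 1.
Agrees on all 8 inputs.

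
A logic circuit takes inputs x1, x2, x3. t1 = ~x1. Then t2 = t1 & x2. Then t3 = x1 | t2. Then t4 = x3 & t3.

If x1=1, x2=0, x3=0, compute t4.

0

t1 = ~1 = 0
t2 = 0 & 0 = 0
t3 = 1 | 0 = 1
t4 = 0 & 1 = 0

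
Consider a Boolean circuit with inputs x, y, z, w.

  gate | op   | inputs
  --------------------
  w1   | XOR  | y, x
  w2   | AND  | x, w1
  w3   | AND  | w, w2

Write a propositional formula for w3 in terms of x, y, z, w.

w AND (x AND (y XOR x))

w1 = y XOR x
w2 = x AND w1 = x AND (y XOR x)
w3 = w AND w2 = w AND (x AND (y XOR x))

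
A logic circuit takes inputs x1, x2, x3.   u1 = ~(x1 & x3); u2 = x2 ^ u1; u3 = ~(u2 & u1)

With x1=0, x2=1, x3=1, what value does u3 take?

1

u1 = ~(0 & 1) = 1
u2 = 1 ^ 1 = 0
u3 = ~(0 & 1) = 1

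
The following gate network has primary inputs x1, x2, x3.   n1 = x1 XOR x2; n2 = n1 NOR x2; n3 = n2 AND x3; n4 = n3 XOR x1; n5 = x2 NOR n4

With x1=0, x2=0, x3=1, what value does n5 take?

0

n1 = 0 XOR 0 = 0
n2 = 0 NOR 0 = 1
n3 = 1 AND 1 = 1
n4 = 1 XOR 0 = 1
n5 = 0 NOR 1 = 0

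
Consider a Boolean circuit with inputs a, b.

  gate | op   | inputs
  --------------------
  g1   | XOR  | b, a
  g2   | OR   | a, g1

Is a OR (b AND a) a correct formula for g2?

g1 = b XOR a
g2 = a OR g1 = a OR (b XOR a)
At a=0, b=1: circuit gives 1, formula gives 0.

No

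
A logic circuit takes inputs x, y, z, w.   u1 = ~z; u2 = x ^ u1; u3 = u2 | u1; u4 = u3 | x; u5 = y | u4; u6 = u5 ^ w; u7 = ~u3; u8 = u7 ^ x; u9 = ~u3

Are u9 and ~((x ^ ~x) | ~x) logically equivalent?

u1 = ~z
u2 = x ^ u1 = x ^ ~z
u3 = u2 | u1 = (x ^ ~z) | ~z
u9 = ~u3 = ~((x ^ ~z) | ~z)
At x=0, y=0, z=1, w=0: circuit gives 1, formula gives 0.

No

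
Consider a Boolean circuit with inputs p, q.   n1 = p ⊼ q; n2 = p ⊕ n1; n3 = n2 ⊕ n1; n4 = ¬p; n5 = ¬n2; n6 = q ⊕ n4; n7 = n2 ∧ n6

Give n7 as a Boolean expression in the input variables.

(p ⊕ (p ⊼ q)) ∧ (q ⊕ ¬p)

n1 = p ⊼ q
n2 = p ⊕ n1 = p ⊕ (p ⊼ q)
n4 = ¬p
n6 = q ⊕ n4 = q ⊕ ¬p
n7 = n2 ∧ n6 = (p ⊕ (p ⊼ q)) ∧ (q ⊕ ¬p)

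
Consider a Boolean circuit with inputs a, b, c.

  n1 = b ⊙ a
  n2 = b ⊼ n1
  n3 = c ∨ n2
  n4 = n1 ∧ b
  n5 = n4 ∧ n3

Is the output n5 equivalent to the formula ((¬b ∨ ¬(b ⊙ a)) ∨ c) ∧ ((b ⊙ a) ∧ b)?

Yes

n1 = b ⊙ a
n2 = b ⊼ n1 = b ⊼ (b ⊙ a)
n3 = c ∨ n2 = c ∨ (b ⊼ (b ⊙ a))
n4 = n1 ∧ b = (b ⊙ a) ∧ b
n5 = n4 ∧ n3 = ((b ⊙ a) ∧ b) ∧ (c ∨ (b ⊼ (b ⊙ a)))
At a=0, b=0, c=0: circuit gives 0, formula gives 0.
At a=1, b=1, c=1: circuit gives 1, formula gives 1.
Agrees on all 8 inputs.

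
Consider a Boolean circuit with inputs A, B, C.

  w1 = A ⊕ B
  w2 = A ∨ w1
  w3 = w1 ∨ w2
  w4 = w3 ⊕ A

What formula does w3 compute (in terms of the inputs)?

w1 = A ⊕ B
w2 = A ∨ w1 = A ∨ (A ⊕ B)
w3 = w1 ∨ w2 = (A ⊕ B) ∨ (A ∨ (A ⊕ B))

(A ⊕ B) ∨ (A ∨ (A ⊕ B))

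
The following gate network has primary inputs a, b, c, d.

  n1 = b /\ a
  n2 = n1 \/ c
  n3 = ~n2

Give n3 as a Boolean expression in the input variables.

~((b /\ a) \/ c)

n1 = b /\ a
n2 = n1 \/ c = (b /\ a) \/ c
n3 = ~n2 = ~((b /\ a) \/ c)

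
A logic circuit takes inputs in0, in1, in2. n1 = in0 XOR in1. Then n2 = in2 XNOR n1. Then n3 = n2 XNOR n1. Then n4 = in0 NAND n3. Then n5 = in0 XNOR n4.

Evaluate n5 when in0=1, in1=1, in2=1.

0

n1 = 1 XOR 1 = 0
n2 = 1 XNOR 0 = 0
n3 = 0 XNOR 0 = 1
n4 = 1 NAND 1 = 0
n5 = 1 XNOR 0 = 0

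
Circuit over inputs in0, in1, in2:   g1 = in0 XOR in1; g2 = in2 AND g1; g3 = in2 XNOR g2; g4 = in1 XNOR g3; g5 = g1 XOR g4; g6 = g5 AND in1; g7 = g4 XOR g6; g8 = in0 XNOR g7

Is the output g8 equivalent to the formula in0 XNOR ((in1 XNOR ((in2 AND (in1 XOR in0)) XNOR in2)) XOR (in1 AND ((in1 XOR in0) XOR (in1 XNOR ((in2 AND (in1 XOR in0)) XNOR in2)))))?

g1 = in0 XOR in1
g2 = in2 AND g1 = in2 AND (in0 XOR in1)
g3 = in2 XNOR g2 = in2 XNOR (in2 AND (in0 XOR in1))
g4 = in1 XNOR g3 = in1 XNOR (in2 XNOR (in2 AND (in0 XOR in1)))
g5 = g1 XOR g4 = (in0 XOR in1) XOR (in1 XNOR (in2 XNOR (in2 AND (in0 XOR in1))))
g6 = g5 AND in1 = ((in0 XOR in1) XOR (in1 XNOR (in2 XNOR (in2 AND (in0 XOR in1))))) AND in1
g7 = g4 XOR g6 = (in1 XNOR (in2 XNOR (in2 AND (in0 XOR in1)))) XOR (((in0 XOR in1) XOR (in1 XNOR (in2 XNOR (in2 AND (in0 XOR in1))))) AND in1)
g8 = in0 XNOR g7 = in0 XNOR ((in1 XNOR (in2 XNOR (in2 AND (in0 XOR in1)))) XOR (((in0 XOR in1) XOR (in1 XNOR (in2 XNOR (in2 AND (in0 XOR in1))))) AND in1))
At in0=0, in1=0, in2=1: circuit gives 0, formula gives 0.
At in0=0, in1=0, in2=0: circuit gives 1, formula gives 1.
Agrees on all 8 inputs.

Yes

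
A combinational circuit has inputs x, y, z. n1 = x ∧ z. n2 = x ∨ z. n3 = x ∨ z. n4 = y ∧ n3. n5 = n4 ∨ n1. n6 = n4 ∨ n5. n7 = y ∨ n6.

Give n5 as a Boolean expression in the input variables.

(y ∧ (x ∨ z)) ∨ (x ∧ z)

n1 = x ∧ z
n3 = x ∨ z
n4 = y ∧ n3 = y ∧ (x ∨ z)
n5 = n4 ∨ n1 = (y ∧ (x ∨ z)) ∨ (x ∧ z)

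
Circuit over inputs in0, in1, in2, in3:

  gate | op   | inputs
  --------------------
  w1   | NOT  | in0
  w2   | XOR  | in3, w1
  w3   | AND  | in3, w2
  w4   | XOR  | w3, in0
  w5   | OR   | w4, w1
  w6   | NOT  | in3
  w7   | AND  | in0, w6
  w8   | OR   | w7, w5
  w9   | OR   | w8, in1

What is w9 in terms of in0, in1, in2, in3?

((in0 AND NOT in3) OR (((in3 AND (in3 XOR NOT in0)) XOR in0) OR NOT in0)) OR in1

w1 = NOT in0
w2 = in3 XOR w1 = in3 XOR NOT in0
w3 = in3 AND w2 = in3 AND (in3 XOR NOT in0)
w4 = w3 XOR in0 = (in3 AND (in3 XOR NOT in0)) XOR in0
w5 = w4 OR w1 = ((in3 AND (in3 XOR NOT in0)) XOR in0) OR NOT in0
w6 = NOT in3
w7 = in0 AND w6 = in0 AND NOT in3
w8 = w7 OR w5 = (in0 AND NOT in3) OR (((in3 AND (in3 XOR NOT in0)) XOR in0) OR NOT in0)
w9 = w8 OR in1 = ((in0 AND NOT in3) OR (((in3 AND (in3 XOR NOT in0)) XOR in0) OR NOT in0)) OR in1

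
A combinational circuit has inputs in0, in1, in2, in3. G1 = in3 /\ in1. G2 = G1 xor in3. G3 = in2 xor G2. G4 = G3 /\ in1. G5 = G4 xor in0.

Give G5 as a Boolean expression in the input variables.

((in2 xor ((in3 /\ in1) xor in3)) /\ in1) xor in0

G1 = in3 /\ in1
G2 = G1 xor in3 = (in3 /\ in1) xor in3
G3 = in2 xor G2 = in2 xor ((in3 /\ in1) xor in3)
G4 = G3 /\ in1 = (in2 xor ((in3 /\ in1) xor in3)) /\ in1
G5 = G4 xor in0 = ((in2 xor ((in3 /\ in1) xor in3)) /\ in1) xor in0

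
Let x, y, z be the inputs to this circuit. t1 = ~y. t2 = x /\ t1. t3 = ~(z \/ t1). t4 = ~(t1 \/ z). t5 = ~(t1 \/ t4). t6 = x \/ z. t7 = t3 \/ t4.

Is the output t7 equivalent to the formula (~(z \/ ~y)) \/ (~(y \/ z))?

t1 = ~y
t3 = ~(z \/ t1) = ~(z \/ ~y)
t4 = ~(t1 \/ z) = ~(~y \/ z)
t7 = t3 \/ t4 = (~(z \/ ~y)) \/ (~(~y \/ z))
At x=0, y=0, z=0: circuit gives 0, formula gives 1.

No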